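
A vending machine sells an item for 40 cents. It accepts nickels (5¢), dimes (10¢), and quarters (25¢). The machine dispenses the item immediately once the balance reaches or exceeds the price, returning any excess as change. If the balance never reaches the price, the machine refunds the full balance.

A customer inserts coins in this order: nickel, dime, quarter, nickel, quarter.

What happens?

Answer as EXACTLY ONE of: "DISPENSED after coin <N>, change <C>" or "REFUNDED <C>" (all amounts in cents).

Answer: DISPENSED after coin 3, change 0

Derivation:
Price: 40¢
Coin 1 (nickel, 5¢): balance = 5¢
Coin 2 (dime, 10¢): balance = 15¢
Coin 3 (quarter, 25¢): balance = 40¢
  → balance >= price → DISPENSE, change = 40 - 40 = 0¢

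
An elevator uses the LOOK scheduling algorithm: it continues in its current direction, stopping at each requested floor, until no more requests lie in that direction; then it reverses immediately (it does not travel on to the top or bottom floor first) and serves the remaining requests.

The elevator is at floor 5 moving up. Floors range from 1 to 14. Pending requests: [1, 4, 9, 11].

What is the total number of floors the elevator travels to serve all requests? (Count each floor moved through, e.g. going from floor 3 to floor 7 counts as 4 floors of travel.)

Answer: 16

Derivation:
Start at floor 5 moving up, LOOK stop order: [9, 11, 4, 1]
  5 → 9: |9-5| = 4, total = 4
  9 → 11: |11-9| = 2, total = 6
  11 → 4: |4-11| = 7, total = 13
  4 → 1: |1-4| = 3, total = 16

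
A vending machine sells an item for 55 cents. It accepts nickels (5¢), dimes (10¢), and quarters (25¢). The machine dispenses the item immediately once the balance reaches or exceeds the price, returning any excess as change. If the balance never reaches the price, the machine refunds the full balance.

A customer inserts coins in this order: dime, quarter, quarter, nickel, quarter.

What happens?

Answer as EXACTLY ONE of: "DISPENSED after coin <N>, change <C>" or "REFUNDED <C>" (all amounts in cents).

Price: 55¢
Coin 1 (dime, 10¢): balance = 10¢
Coin 2 (quarter, 25¢): balance = 35¢
Coin 3 (quarter, 25¢): balance = 60¢
  → balance >= price → DISPENSE, change = 60 - 55 = 5¢

Answer: DISPENSED after coin 3, change 5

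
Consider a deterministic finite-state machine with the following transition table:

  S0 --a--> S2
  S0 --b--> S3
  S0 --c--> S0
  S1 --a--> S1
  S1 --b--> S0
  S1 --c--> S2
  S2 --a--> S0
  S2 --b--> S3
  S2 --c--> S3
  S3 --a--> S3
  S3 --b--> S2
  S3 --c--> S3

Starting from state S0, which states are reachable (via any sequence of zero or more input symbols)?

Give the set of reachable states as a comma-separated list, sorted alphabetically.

Answer: S0, S2, S3

Derivation:
BFS from S0:
  visit S0: S0--a-->S2 (new), S0--b-->S3 (new), S0--c-->S0 (seen)
  visit S2: S2--a-->S0 (seen), S2--b-->S3 (seen), S2--c-->S3 (seen)
  visit S3: S3--a-->S3 (seen), S3--b-->S2 (seen), S3--c-->S3 (seen)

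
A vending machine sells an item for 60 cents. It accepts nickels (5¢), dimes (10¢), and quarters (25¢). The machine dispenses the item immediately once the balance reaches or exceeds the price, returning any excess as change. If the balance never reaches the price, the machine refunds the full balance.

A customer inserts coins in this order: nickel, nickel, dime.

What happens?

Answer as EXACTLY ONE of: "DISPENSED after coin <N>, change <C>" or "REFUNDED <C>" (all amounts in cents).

Answer: REFUNDED 20

Derivation:
Price: 60¢
Coin 1 (nickel, 5¢): balance = 5¢
Coin 2 (nickel, 5¢): balance = 10¢
Coin 3 (dime, 10¢): balance = 20¢
All coins inserted, balance 20¢ < price 60¢ → REFUND 20¢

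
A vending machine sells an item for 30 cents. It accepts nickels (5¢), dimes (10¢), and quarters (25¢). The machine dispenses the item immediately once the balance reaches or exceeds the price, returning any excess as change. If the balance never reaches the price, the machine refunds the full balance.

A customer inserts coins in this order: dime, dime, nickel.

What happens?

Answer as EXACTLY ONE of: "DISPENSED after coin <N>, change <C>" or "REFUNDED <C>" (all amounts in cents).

Answer: REFUNDED 25

Derivation:
Price: 30¢
Coin 1 (dime, 10¢): balance = 10¢
Coin 2 (dime, 10¢): balance = 20¢
Coin 3 (nickel, 5¢): balance = 25¢
All coins inserted, balance 25¢ < price 30¢ → REFUND 25¢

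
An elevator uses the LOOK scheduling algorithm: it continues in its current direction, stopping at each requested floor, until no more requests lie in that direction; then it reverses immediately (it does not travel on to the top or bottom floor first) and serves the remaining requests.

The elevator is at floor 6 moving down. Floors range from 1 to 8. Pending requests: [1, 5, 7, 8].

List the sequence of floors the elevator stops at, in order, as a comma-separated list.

Current: 6, moving DOWN
Serve below first (descending): [5, 1]
Then reverse, serve above (ascending): [7, 8]

Answer: 5, 1, 7, 8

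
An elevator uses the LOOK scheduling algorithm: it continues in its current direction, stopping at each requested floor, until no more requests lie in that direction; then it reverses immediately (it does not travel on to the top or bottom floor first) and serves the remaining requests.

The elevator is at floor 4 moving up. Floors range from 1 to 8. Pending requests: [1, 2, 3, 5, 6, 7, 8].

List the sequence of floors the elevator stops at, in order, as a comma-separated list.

Current: 4, moving UP
Serve above first (ascending): [5, 6, 7, 8]
Then reverse, serve below (descending): [3, 2, 1]

Answer: 5, 6, 7, 8, 3, 2, 1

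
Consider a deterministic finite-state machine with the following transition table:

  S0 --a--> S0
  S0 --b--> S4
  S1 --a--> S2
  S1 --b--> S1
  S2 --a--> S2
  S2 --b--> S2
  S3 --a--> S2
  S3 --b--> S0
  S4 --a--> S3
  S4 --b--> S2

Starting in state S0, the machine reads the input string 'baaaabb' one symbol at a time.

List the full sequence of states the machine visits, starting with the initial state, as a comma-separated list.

Start: S0
  read 'b': S0 --b--> S4
  read 'a': S4 --a--> S3
  read 'a': S3 --a--> S2
  read 'a': S2 --a--> S2
  read 'a': S2 --a--> S2
  read 'b': S2 --b--> S2
  read 'b': S2 --b--> S2

Answer: S0, S4, S3, S2, S2, S2, S2, S2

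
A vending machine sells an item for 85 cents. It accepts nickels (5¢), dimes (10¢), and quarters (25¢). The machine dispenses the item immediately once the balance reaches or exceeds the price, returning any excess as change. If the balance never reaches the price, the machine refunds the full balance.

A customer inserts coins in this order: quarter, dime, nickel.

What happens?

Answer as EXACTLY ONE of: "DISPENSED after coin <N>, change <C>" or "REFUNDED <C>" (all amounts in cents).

Price: 85¢
Coin 1 (quarter, 25¢): balance = 25¢
Coin 2 (dime, 10¢): balance = 35¢
Coin 3 (nickel, 5¢): balance = 40¢
All coins inserted, balance 40¢ < price 85¢ → REFUND 40¢

Answer: REFUNDED 40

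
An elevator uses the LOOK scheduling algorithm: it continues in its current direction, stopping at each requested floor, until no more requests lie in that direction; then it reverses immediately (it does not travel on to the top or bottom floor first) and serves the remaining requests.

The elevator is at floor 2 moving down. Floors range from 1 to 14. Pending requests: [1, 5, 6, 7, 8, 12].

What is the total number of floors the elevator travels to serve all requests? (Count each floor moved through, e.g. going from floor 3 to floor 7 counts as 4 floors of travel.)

Start at floor 2 moving down, LOOK stop order: [1, 5, 6, 7, 8, 12]
  2 → 1: |1-2| = 1, total = 1
  1 → 5: |5-1| = 4, total = 5
  5 → 6: |6-5| = 1, total = 6
  6 → 7: |7-6| = 1, total = 7
  7 → 8: |8-7| = 1, total = 8
  8 → 12: |12-8| = 4, total = 12

Answer: 12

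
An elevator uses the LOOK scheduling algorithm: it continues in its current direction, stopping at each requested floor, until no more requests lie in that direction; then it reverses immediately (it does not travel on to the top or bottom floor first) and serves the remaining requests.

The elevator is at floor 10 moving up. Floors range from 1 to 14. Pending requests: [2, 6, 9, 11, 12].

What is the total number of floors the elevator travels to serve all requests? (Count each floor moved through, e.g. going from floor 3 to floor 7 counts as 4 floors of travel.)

Answer: 12

Derivation:
Start at floor 10 moving up, LOOK stop order: [11, 12, 9, 6, 2]
  10 → 11: |11-10| = 1, total = 1
  11 → 12: |12-11| = 1, total = 2
  12 → 9: |9-12| = 3, total = 5
  9 → 6: |6-9| = 3, total = 8
  6 → 2: |2-6| = 4, total = 12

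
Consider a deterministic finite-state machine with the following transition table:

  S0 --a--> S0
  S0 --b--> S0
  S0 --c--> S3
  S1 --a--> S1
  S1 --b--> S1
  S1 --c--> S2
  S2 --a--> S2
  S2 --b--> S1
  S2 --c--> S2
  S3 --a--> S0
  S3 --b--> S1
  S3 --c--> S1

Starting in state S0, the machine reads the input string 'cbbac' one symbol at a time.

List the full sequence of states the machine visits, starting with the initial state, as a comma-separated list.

Start: S0
  read 'c': S0 --c--> S3
  read 'b': S3 --b--> S1
  read 'b': S1 --b--> S1
  read 'a': S1 --a--> S1
  read 'c': S1 --c--> S2

Answer: S0, S3, S1, S1, S1, S2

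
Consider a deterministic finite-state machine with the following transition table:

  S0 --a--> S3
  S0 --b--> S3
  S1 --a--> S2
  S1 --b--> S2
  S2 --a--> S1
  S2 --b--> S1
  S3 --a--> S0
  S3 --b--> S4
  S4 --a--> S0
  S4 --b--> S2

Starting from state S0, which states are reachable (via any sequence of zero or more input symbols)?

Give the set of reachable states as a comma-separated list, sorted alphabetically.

BFS from S0:
  visit S0: S0--a-->S3 (new), S0--b-->S3 (seen)
  visit S3: S3--a-->S0 (seen), S3--b-->S4 (new)
  visit S4: S4--a-->S0 (seen), S4--b-->S2 (new)
  visit S2: S2--a-->S1 (new), S2--b-->S1 (seen)
  visit S1: S1--a-->S2 (seen), S1--b-->S2 (seen)

Answer: S0, S1, S2, S3, S4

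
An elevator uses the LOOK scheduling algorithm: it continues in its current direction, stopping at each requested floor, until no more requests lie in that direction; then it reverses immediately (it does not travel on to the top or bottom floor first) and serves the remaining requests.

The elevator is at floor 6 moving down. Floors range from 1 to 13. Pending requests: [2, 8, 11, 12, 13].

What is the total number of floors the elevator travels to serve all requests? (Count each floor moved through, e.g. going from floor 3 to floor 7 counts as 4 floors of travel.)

Start at floor 6 moving down, LOOK stop order: [2, 8, 11, 12, 13]
  6 → 2: |2-6| = 4, total = 4
  2 → 8: |8-2| = 6, total = 10
  8 → 11: |11-8| = 3, total = 13
  11 → 12: |12-11| = 1, total = 14
  12 → 13: |13-12| = 1, total = 15

Answer: 15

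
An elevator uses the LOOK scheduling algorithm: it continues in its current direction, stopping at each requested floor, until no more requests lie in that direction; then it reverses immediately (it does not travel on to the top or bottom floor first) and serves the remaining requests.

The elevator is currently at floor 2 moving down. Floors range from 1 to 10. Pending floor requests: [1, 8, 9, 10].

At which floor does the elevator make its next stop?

Answer: 1

Derivation:
Current floor: 2, direction: down
Requests above: [8, 9, 10]
Requests below: [1]
Moving down and requests lie below → nearest below is max([1]) = 1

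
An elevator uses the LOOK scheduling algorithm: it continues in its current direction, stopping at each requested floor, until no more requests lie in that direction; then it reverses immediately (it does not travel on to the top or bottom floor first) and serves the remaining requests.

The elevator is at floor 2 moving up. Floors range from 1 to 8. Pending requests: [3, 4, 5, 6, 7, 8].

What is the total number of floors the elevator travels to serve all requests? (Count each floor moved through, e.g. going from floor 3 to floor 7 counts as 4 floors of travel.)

Answer: 6

Derivation:
Start at floor 2 moving up, LOOK stop order: [3, 4, 5, 6, 7, 8]
  2 → 3: |3-2| = 1, total = 1
  3 → 4: |4-3| = 1, total = 2
  4 → 5: |5-4| = 1, total = 3
  5 → 6: |6-5| = 1, total = 4
  6 → 7: |7-6| = 1, total = 5
  7 → 8: |8-7| = 1, total = 6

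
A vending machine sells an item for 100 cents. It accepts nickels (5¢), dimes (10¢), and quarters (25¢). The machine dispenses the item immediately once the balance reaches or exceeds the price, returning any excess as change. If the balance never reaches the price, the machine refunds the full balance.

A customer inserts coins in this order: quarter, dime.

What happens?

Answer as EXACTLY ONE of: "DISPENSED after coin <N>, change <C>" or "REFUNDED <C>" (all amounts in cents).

Price: 100¢
Coin 1 (quarter, 25¢): balance = 25¢
Coin 2 (dime, 10¢): balance = 35¢
All coins inserted, balance 35¢ < price 100¢ → REFUND 35¢

Answer: REFUNDED 35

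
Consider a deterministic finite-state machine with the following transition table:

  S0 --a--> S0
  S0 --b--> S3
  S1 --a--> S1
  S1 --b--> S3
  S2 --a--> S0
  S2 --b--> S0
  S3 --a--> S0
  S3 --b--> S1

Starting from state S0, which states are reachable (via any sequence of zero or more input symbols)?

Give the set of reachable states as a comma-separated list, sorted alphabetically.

Answer: S0, S1, S3

Derivation:
BFS from S0:
  visit S0: S0--a-->S0 (seen), S0--b-->S3 (new)
  visit S3: S3--a-->S0 (seen), S3--b-->S1 (new)
  visit S1: S1--a-->S1 (seen), S1--b-->S3 (seen)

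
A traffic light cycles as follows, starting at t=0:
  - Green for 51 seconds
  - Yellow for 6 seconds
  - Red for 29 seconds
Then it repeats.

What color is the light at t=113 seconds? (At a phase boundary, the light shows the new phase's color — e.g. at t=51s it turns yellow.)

Cycle length = 51 + 6 + 29 = 86s
t = 113, phase_t = 113 mod 86 = 27
27 < 51 (green end) → GREEN

Answer: green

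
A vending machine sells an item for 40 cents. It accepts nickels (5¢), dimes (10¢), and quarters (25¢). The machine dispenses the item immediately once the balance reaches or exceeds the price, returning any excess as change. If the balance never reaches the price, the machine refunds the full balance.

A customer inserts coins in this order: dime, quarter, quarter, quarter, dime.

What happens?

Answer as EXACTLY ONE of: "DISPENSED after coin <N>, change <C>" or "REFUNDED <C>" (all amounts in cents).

Price: 40¢
Coin 1 (dime, 10¢): balance = 10¢
Coin 2 (quarter, 25¢): balance = 35¢
Coin 3 (quarter, 25¢): balance = 60¢
  → balance >= price → DISPENSE, change = 60 - 40 = 20¢

Answer: DISPENSED after coin 3, change 20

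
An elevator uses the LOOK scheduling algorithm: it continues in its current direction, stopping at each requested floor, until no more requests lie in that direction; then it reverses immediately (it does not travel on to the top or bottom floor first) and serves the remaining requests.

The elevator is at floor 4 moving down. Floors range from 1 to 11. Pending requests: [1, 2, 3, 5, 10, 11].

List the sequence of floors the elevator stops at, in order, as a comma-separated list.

Current: 4, moving DOWN
Serve below first (descending): [3, 2, 1]
Then reverse, serve above (ascending): [5, 10, 11]

Answer: 3, 2, 1, 5, 10, 11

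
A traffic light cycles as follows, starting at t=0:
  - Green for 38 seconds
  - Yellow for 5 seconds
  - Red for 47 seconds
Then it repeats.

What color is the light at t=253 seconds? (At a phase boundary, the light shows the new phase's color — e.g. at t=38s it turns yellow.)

Answer: red

Derivation:
Cycle length = 38 + 5 + 47 = 90s
t = 253, phase_t = 253 mod 90 = 73
73 >= 43 → RED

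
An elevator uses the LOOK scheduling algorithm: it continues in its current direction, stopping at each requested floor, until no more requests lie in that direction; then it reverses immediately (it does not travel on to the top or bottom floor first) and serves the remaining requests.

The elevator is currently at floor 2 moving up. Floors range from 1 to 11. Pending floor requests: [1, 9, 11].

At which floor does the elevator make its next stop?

Answer: 9

Derivation:
Current floor: 2, direction: up
Requests above: [9, 11]
Requests below: [1]
Moving up and requests lie above → nearest above is min([9, 11]) = 9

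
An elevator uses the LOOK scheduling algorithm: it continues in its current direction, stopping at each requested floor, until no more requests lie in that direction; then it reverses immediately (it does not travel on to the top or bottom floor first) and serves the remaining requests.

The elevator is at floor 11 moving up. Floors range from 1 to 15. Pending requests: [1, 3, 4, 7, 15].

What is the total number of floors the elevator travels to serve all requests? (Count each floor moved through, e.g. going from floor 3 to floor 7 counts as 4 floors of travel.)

Start at floor 11 moving up, LOOK stop order: [15, 7, 4, 3, 1]
  11 → 15: |15-11| = 4, total = 4
  15 → 7: |7-15| = 8, total = 12
  7 → 4: |4-7| = 3, total = 15
  4 → 3: |3-4| = 1, total = 16
  3 → 1: |1-3| = 2, total = 18

Answer: 18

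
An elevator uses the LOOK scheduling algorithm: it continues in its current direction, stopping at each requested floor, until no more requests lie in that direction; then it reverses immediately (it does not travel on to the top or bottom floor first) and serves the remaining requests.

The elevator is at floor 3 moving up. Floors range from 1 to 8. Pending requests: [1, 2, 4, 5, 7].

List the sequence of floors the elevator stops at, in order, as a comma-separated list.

Answer: 4, 5, 7, 2, 1

Derivation:
Current: 3, moving UP
Serve above first (ascending): [4, 5, 7]
Then reverse, serve below (descending): [2, 1]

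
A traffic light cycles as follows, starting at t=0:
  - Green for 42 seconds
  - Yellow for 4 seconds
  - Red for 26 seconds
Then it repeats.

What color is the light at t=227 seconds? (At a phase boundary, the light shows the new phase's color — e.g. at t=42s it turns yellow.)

Cycle length = 42 + 4 + 26 = 72s
t = 227, phase_t = 227 mod 72 = 11
11 < 42 (green end) → GREEN

Answer: green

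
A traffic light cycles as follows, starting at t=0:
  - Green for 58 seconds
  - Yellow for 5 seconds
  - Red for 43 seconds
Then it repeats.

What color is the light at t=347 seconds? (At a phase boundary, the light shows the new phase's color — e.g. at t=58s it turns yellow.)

Cycle length = 58 + 5 + 43 = 106s
t = 347, phase_t = 347 mod 106 = 29
29 < 58 (green end) → GREEN

Answer: green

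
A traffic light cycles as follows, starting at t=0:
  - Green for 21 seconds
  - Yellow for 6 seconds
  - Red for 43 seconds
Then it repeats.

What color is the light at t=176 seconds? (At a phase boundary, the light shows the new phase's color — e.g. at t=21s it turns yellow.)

Cycle length = 21 + 6 + 43 = 70s
t = 176, phase_t = 176 mod 70 = 36
36 >= 27 → RED

Answer: red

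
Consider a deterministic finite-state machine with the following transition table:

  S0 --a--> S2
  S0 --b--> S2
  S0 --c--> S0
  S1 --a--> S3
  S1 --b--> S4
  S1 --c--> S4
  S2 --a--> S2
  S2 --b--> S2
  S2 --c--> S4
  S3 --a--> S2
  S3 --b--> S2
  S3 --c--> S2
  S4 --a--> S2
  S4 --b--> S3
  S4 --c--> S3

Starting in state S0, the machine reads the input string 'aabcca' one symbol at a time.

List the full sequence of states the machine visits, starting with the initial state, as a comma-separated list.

Answer: S0, S2, S2, S2, S4, S3, S2

Derivation:
Start: S0
  read 'a': S0 --a--> S2
  read 'a': S2 --a--> S2
  read 'b': S2 --b--> S2
  read 'c': S2 --c--> S4
  read 'c': S4 --c--> S3
  read 'a': S3 --a--> S2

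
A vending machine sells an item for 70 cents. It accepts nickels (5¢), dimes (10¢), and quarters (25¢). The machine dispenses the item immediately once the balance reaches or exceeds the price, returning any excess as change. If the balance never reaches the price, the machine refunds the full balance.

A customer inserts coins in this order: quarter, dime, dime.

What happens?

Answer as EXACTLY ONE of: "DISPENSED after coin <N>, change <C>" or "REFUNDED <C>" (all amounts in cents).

Answer: REFUNDED 45

Derivation:
Price: 70¢
Coin 1 (quarter, 25¢): balance = 25¢
Coin 2 (dime, 10¢): balance = 35¢
Coin 3 (dime, 10¢): balance = 45¢
All coins inserted, balance 45¢ < price 70¢ → REFUND 45¢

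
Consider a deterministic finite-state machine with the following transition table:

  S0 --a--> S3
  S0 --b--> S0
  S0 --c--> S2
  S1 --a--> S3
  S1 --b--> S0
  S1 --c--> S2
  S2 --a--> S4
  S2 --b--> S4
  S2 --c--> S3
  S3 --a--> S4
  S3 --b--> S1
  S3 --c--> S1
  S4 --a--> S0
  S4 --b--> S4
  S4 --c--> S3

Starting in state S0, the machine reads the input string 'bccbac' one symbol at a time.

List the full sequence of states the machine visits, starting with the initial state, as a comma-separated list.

Start: S0
  read 'b': S0 --b--> S0
  read 'c': S0 --c--> S2
  read 'c': S2 --c--> S3
  read 'b': S3 --b--> S1
  read 'a': S1 --a--> S3
  read 'c': S3 --c--> S1

Answer: S0, S0, S2, S3, S1, S3, S1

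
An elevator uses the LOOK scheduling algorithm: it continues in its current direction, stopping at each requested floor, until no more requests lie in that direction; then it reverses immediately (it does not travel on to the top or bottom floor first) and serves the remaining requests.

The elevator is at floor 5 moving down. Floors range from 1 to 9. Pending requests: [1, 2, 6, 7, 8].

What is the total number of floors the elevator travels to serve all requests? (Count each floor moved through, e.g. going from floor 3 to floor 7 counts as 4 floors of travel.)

Start at floor 5 moving down, LOOK stop order: [2, 1, 6, 7, 8]
  5 → 2: |2-5| = 3, total = 3
  2 → 1: |1-2| = 1, total = 4
  1 → 6: |6-1| = 5, total = 9
  6 → 7: |7-6| = 1, total = 10
  7 → 8: |8-7| = 1, total = 11

Answer: 11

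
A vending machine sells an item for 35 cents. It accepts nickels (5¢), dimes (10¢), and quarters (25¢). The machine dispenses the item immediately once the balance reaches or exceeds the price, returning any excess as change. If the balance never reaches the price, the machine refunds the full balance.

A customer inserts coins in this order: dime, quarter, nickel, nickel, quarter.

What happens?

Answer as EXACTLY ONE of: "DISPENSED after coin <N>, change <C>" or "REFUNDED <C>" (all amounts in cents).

Answer: DISPENSED after coin 2, change 0

Derivation:
Price: 35¢
Coin 1 (dime, 10¢): balance = 10¢
Coin 2 (quarter, 25¢): balance = 35¢
  → balance >= price → DISPENSE, change = 35 - 35 = 0¢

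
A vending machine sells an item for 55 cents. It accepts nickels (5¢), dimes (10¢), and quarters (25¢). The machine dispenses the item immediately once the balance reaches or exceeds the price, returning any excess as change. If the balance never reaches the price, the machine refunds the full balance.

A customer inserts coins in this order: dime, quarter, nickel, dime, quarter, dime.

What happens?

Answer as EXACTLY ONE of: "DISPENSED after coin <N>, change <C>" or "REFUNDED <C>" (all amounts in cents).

Answer: DISPENSED after coin 5, change 20

Derivation:
Price: 55¢
Coin 1 (dime, 10¢): balance = 10¢
Coin 2 (quarter, 25¢): balance = 35¢
Coin 3 (nickel, 5¢): balance = 40¢
Coin 4 (dime, 10¢): balance = 50¢
Coin 5 (quarter, 25¢): balance = 75¢
  → balance >= price → DISPENSE, change = 75 - 55 = 20¢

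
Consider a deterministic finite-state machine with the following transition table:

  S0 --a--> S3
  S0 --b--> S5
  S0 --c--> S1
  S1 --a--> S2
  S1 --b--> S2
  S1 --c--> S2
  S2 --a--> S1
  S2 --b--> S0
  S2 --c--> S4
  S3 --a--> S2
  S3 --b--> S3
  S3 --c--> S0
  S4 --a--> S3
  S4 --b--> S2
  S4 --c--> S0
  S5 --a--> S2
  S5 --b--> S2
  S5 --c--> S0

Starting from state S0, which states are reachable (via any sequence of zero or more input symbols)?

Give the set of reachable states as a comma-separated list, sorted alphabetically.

Answer: S0, S1, S2, S3, S4, S5

Derivation:
BFS from S0:
  visit S0: S0--a-->S3 (new), S0--b-->S5 (new), S0--c-->S1 (new)
  visit S3: S3--a-->S2 (new), S3--b-->S3 (seen), S3--c-->S0 (seen)
  visit S5: S5--a-->S2 (seen), S5--b-->S2 (seen), S5--c-->S0 (seen)
  visit S1: S1--a-->S2 (seen), S1--b-->S2 (seen), S1--c-->S2 (seen)
  visit S2: S2--a-->S1 (seen), S2--b-->S0 (seen), S2--c-->S4 (new)
  visit S4: S4--a-->S3 (seen), S4--b-->S2 (seen), S4--c-->S0 (seen)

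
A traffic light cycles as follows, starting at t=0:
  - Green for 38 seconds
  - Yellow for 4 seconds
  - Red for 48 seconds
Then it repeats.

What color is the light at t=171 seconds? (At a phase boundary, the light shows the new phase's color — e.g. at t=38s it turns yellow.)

Answer: red

Derivation:
Cycle length = 38 + 4 + 48 = 90s
t = 171, phase_t = 171 mod 90 = 81
81 >= 42 → RED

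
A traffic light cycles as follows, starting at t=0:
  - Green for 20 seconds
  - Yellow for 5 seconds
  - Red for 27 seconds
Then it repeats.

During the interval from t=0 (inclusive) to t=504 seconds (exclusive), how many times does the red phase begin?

Answer: 10

Derivation:
Cycle = 20+5+27 = 52s
red phase starts at t = k*52 + 25 for k=0,1,2,...
Need k*52+25 < 504 → k < 9.212
k ∈ {0, ..., 9} → 10 starts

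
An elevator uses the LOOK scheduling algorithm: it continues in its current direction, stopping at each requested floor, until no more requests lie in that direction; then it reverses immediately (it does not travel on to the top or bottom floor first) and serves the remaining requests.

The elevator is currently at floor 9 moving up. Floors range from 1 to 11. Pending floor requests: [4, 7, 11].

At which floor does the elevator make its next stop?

Answer: 11

Derivation:
Current floor: 9, direction: up
Requests above: [11]
Requests below: [4, 7]
Moving up and requests lie above → nearest above is min([11]) = 11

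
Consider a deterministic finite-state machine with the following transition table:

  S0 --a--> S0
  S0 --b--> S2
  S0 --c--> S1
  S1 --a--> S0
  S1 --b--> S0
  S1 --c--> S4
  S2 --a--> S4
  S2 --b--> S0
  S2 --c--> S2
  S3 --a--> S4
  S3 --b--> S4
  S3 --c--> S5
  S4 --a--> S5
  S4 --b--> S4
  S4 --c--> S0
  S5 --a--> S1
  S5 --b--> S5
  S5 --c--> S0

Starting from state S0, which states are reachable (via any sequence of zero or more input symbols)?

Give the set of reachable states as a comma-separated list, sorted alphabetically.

Answer: S0, S1, S2, S4, S5

Derivation:
BFS from S0:
  visit S0: S0--a-->S0 (seen), S0--b-->S2 (new), S0--c-->S1 (new)
  visit S2: S2--a-->S4 (new), S2--b-->S0 (seen), S2--c-->S2 (seen)
  visit S1: S1--a-->S0 (seen), S1--b-->S0 (seen), S1--c-->S4 (seen)
  visit S4: S4--a-->S5 (new), S4--b-->S4 (seen), S4--c-->S0 (seen)
  visit S5: S5--a-->S1 (seen), S5--b-->S5 (seen), S5--c-->S0 (seen)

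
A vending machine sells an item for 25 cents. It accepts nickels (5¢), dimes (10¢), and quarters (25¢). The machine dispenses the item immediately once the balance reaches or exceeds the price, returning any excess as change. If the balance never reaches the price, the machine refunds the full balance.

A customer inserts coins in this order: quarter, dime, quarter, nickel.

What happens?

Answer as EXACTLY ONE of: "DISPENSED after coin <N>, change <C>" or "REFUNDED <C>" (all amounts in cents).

Answer: DISPENSED after coin 1, change 0

Derivation:
Price: 25¢
Coin 1 (quarter, 25¢): balance = 25¢
  → balance >= price → DISPENSE, change = 25 - 25 = 0¢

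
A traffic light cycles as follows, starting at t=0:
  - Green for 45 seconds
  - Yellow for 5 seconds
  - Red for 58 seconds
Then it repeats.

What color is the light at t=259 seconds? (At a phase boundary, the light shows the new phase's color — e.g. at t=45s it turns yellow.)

Answer: green

Derivation:
Cycle length = 45 + 5 + 58 = 108s
t = 259, phase_t = 259 mod 108 = 43
43 < 45 (green end) → GREEN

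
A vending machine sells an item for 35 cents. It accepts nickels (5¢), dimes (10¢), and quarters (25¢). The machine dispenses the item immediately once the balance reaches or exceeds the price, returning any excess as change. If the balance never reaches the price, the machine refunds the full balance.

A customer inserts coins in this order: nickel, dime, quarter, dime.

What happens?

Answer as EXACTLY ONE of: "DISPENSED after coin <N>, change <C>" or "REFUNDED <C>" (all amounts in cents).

Answer: DISPENSED after coin 3, change 5

Derivation:
Price: 35¢
Coin 1 (nickel, 5¢): balance = 5¢
Coin 2 (dime, 10¢): balance = 15¢
Coin 3 (quarter, 25¢): balance = 40¢
  → balance >= price → DISPENSE, change = 40 - 35 = 5¢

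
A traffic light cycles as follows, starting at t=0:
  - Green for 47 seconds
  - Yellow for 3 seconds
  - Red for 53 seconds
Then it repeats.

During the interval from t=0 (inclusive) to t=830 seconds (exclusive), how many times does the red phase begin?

Answer: 8

Derivation:
Cycle = 47+3+53 = 103s
red phase starts at t = k*103 + 50 for k=0,1,2,...
Need k*103+50 < 830 → k < 7.573
k ∈ {0, ..., 7} → 8 starts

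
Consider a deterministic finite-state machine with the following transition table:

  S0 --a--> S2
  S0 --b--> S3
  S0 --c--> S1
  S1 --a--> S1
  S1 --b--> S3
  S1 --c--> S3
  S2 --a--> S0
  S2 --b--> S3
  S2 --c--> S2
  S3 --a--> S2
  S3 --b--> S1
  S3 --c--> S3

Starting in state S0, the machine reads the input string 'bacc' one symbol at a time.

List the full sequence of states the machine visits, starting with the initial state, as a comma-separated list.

Start: S0
  read 'b': S0 --b--> S3
  read 'a': S3 --a--> S2
  read 'c': S2 --c--> S2
  read 'c': S2 --c--> S2

Answer: S0, S3, S2, S2, S2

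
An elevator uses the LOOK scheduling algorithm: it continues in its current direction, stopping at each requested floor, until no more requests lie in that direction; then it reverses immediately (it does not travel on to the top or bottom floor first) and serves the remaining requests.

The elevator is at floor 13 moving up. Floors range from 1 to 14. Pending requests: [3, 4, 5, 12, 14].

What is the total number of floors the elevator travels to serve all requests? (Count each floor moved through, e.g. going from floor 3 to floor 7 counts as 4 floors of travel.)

Start at floor 13 moving up, LOOK stop order: [14, 12, 5, 4, 3]
  13 → 14: |14-13| = 1, total = 1
  14 → 12: |12-14| = 2, total = 3
  12 → 5: |5-12| = 7, total = 10
  5 → 4: |4-5| = 1, total = 11
  4 → 3: |3-4| = 1, total = 12

Answer: 12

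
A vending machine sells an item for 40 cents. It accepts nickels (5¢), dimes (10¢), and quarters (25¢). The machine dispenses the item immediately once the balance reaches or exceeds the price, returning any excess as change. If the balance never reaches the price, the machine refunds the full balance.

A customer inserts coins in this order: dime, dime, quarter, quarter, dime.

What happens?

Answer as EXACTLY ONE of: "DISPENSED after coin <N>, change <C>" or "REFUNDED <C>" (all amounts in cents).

Price: 40¢
Coin 1 (dime, 10¢): balance = 10¢
Coin 2 (dime, 10¢): balance = 20¢
Coin 3 (quarter, 25¢): balance = 45¢
  → balance >= price → DISPENSE, change = 45 - 40 = 5¢

Answer: DISPENSED after coin 3, change 5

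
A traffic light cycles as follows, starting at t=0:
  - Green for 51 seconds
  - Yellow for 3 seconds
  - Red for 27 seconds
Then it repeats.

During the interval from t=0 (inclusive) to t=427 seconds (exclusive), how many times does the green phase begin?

Answer: 6

Derivation:
Cycle = 51+3+27 = 81s
green phase starts at t = k*81 + 0 for k=0,1,2,...
Need k*81+0 < 427 → k < 5.272
k ∈ {0, ..., 5} → 6 starts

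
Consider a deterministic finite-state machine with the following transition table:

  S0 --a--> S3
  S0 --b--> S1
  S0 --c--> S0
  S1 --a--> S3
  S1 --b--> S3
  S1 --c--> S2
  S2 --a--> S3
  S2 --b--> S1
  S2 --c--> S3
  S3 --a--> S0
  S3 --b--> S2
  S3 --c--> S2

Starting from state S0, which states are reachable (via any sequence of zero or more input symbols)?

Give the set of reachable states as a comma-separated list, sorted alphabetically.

Answer: S0, S1, S2, S3

Derivation:
BFS from S0:
  visit S0: S0--a-->S3 (new), S0--b-->S1 (new), S0--c-->S0 (seen)
  visit S3: S3--a-->S0 (seen), S3--b-->S2 (new), S3--c-->S2 (seen)
  visit S1: S1--a-->S3 (seen), S1--b-->S3 (seen), S1--c-->S2 (seen)
  visit S2: S2--a-->S3 (seen), S2--b-->S1 (seen), S2--c-->S3 (seen)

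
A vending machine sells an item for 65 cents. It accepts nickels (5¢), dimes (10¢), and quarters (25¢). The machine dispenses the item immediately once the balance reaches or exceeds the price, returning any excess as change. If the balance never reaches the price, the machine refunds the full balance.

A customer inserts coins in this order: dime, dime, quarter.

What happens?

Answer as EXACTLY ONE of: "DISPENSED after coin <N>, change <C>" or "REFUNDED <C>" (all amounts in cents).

Price: 65¢
Coin 1 (dime, 10¢): balance = 10¢
Coin 2 (dime, 10¢): balance = 20¢
Coin 3 (quarter, 25¢): balance = 45¢
All coins inserted, balance 45¢ < price 65¢ → REFUND 45¢

Answer: REFUNDED 45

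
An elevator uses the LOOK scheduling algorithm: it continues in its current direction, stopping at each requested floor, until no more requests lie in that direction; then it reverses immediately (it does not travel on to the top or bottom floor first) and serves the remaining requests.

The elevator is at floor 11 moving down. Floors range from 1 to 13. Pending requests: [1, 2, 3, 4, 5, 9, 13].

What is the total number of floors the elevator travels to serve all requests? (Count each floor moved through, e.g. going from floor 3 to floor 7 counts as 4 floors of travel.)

Start at floor 11 moving down, LOOK stop order: [9, 5, 4, 3, 2, 1, 13]
  11 → 9: |9-11| = 2, total = 2
  9 → 5: |5-9| = 4, total = 6
  5 → 4: |4-5| = 1, total = 7
  4 → 3: |3-4| = 1, total = 8
  3 → 2: |2-3| = 1, total = 9
  2 → 1: |1-2| = 1, total = 10
  1 → 13: |13-1| = 12, total = 22

Answer: 22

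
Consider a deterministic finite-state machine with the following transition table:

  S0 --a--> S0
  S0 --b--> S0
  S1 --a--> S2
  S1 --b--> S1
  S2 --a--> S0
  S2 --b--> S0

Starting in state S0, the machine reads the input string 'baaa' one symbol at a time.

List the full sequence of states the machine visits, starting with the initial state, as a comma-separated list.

Answer: S0, S0, S0, S0, S0

Derivation:
Start: S0
  read 'b': S0 --b--> S0
  read 'a': S0 --a--> S0
  read 'a': S0 --a--> S0
  read 'a': S0 --a--> S0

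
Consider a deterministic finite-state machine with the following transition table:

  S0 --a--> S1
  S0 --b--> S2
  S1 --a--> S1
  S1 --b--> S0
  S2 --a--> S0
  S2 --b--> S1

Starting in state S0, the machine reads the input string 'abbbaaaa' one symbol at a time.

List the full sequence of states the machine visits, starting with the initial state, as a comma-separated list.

Answer: S0, S1, S0, S2, S1, S1, S1, S1, S1

Derivation:
Start: S0
  read 'a': S0 --a--> S1
  read 'b': S1 --b--> S0
  read 'b': S0 --b--> S2
  read 'b': S2 --b--> S1
  read 'a': S1 --a--> S1
  read 'a': S1 --a--> S1
  read 'a': S1 --a--> S1
  read 'a': S1 --a--> S1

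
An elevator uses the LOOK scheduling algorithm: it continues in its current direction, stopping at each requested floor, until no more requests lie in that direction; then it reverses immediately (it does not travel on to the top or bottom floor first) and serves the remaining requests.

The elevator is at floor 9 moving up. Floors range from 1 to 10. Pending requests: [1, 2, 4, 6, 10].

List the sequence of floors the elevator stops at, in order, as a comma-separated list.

Current: 9, moving UP
Serve above first (ascending): [10]
Then reverse, serve below (descending): [6, 4, 2, 1]

Answer: 10, 6, 4, 2, 1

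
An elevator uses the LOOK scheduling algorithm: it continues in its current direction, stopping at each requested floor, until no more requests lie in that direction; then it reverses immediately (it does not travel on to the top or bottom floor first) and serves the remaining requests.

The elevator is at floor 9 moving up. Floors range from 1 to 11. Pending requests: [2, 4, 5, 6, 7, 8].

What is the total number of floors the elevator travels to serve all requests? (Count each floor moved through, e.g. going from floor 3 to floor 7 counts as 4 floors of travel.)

Start at floor 9 moving up, LOOK stop order: [8, 7, 6, 5, 4, 2]
  9 → 8: |8-9| = 1, total = 1
  8 → 7: |7-8| = 1, total = 2
  7 → 6: |6-7| = 1, total = 3
  6 → 5: |5-6| = 1, total = 4
  5 → 4: |4-5| = 1, total = 5
  4 → 2: |2-4| = 2, total = 7

Answer: 7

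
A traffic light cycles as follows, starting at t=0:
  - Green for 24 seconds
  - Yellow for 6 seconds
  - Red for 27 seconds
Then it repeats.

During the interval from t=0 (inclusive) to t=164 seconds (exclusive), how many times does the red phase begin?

Answer: 3

Derivation:
Cycle = 24+6+27 = 57s
red phase starts at t = k*57 + 30 for k=0,1,2,...
Need k*57+30 < 164 → k < 2.351
k ∈ {0, ..., 2} → 3 starts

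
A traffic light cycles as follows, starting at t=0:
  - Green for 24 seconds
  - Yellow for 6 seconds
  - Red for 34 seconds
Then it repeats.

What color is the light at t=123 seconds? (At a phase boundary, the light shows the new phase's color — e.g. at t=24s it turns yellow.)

Answer: red

Derivation:
Cycle length = 24 + 6 + 34 = 64s
t = 123, phase_t = 123 mod 64 = 59
59 >= 30 → RED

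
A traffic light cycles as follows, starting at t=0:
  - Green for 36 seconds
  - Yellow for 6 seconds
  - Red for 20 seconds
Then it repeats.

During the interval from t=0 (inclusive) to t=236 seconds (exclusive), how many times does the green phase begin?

Cycle = 36+6+20 = 62s
green phase starts at t = k*62 + 0 for k=0,1,2,...
Need k*62+0 < 236 → k < 3.806
k ∈ {0, ..., 3} → 4 starts

Answer: 4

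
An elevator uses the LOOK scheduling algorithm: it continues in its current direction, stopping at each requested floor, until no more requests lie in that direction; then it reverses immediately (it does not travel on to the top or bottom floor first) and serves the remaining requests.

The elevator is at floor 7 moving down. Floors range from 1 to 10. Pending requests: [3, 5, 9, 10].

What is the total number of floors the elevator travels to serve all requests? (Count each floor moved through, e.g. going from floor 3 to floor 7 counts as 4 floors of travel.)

Start at floor 7 moving down, LOOK stop order: [5, 3, 9, 10]
  7 → 5: |5-7| = 2, total = 2
  5 → 3: |3-5| = 2, total = 4
  3 → 9: |9-3| = 6, total = 10
  9 → 10: |10-9| = 1, total = 11

Answer: 11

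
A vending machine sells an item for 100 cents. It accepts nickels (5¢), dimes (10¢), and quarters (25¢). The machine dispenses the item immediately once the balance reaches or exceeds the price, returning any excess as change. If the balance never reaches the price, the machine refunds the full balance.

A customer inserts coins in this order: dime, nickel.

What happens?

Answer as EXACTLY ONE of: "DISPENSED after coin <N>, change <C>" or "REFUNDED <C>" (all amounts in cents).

Price: 100¢
Coin 1 (dime, 10¢): balance = 10¢
Coin 2 (nickel, 5¢): balance = 15¢
All coins inserted, balance 15¢ < price 100¢ → REFUND 15¢

Answer: REFUNDED 15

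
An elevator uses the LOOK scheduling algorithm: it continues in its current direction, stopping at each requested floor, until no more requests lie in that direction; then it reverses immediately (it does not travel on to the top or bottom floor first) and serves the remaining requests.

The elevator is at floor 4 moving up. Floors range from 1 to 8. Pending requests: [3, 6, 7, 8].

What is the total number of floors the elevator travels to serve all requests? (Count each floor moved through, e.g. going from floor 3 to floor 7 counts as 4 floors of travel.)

Start at floor 4 moving up, LOOK stop order: [6, 7, 8, 3]
  4 → 6: |6-4| = 2, total = 2
  6 → 7: |7-6| = 1, total = 3
  7 → 8: |8-7| = 1, total = 4
  8 → 3: |3-8| = 5, total = 9

Answer: 9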